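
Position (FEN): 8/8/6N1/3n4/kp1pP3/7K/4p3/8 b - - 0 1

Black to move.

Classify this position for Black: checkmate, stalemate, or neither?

Black to move; black king on a4.
In check: no.
Legal moves for Black: Ne7, Nc7, Nf6, Nb6, Nf4+, Ne3, Nc3, Kb5, Ka5, Kb3, Ka3, d3, b3, e1=Q, e1=R, e1=B, e1=N.
Black has 17 legal moves and is not in check → neither.

neither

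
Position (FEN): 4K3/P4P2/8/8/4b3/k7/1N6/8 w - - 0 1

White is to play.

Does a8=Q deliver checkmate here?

no

After a8=Q: black king on a3; in check: yes, from the white queen on a8.
Black has 4 legal replies: Kb4, Kb3, Kxb2, Bxa8.
In check but a legal move exists → not checkmate.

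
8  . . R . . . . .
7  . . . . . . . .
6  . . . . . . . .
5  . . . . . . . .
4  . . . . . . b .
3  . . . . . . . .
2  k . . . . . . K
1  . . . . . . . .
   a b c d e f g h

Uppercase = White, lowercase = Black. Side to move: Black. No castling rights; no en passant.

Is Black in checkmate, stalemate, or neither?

neither

Black to move; black king on a2.
In check: no.
Legal moves for Black: Bxc8, Bd7, Be6, Bh5, Bf5, Bh3, Bf3, Be2, Bd1, Kb3, Ka3, Kb2, Kb1, Ka1.
Black has 14 legal moves and is not in check → neither.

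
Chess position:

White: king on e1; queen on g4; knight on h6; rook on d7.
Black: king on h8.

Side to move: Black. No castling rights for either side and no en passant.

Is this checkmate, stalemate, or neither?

Black to move; black king on h8.
In check: no.
King squares — g7: attacked by Qg4; h7: attacked by Rd7; g8: attacked by Qg4.
Legal moves for Black: none.
Not in check and no legal moves → stalemate.

stalemate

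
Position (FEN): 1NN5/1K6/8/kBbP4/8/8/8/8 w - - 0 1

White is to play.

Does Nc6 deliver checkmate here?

After Nc6: black king on a5; in check: yes, from the white knight on c6.
Black has 1 legal reply: Kxb5.
In check but a legal move exists → not checkmate.

no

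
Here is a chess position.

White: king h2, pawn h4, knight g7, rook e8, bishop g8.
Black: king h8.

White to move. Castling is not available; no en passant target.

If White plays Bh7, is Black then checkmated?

After Bh7: black king on h8; in check: yes, from the white rook on e8.
Black has 2 legal replies: Kxh7, Kxg7.
In check but a legal move exists → not checkmate.

no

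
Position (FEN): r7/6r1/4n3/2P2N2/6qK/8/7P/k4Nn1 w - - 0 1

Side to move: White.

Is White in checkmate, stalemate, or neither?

checkmate

White to move; white king on h4.
In check: yes, from the black queen on g4.
King squares — g3: attacked by Qg4; h3: attacked by Ng1; g4: attacked by Rg7; g5: attacked by Qg4; h5: attacked by Qg4.
Legal moves for White: none.
In check with no legal moves → checkmate.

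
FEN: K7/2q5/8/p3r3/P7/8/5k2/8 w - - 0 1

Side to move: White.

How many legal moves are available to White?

White to move; king on a8.
In check: no.
Legal moves: none.
Count: 0.

0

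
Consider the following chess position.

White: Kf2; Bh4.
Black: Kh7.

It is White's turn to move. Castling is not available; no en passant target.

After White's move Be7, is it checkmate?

no

After Be7: black king on h7; in check: no.
Black is not in check, so this cannot be checkmate.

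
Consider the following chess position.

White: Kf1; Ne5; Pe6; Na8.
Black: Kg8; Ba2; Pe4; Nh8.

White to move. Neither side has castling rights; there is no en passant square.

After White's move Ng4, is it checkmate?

no

After Ng4: black king on g8; in check: no.
Black is not in check, so this cannot be checkmate.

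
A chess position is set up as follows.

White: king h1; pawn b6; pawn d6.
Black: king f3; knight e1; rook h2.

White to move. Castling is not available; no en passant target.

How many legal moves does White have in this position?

White to move; king on h1.
In check: yes, from the black rook on h2.
Legal moves: Kxh2, Kg1.
Count: 2.

2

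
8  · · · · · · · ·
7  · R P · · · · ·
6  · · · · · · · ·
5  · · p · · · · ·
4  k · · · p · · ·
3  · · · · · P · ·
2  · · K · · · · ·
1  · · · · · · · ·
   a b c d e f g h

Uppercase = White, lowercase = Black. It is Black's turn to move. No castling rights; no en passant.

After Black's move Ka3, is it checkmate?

no

After Ka3: white king on c2; in check: no.
White is not in check, so this cannot be checkmate.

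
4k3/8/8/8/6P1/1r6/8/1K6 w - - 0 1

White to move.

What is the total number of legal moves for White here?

4

White to move; king on b1.
In check: yes, from the black rook on b3.
Legal moves: Kc2, Ka2, Kc1, Ka1.
Count: 4.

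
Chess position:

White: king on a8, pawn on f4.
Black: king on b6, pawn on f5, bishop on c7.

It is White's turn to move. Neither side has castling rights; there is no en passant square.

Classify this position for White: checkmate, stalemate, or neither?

White to move; white king on a8.
In check: no.
King squares — a7: attacked by Kb6; b7: attacked by Kb6; b8: attacked by Bc7.
Legal moves for White: none.
Not in check and no legal moves → stalemate.

stalemate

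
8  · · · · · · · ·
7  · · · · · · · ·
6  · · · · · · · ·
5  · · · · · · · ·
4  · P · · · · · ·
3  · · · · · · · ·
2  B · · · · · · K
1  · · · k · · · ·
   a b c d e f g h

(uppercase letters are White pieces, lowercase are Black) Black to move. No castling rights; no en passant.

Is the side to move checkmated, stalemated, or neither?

Black to move; black king on d1.
In check: no.
Legal moves for Black: Ke2, Kd2, Kc2, Ke1, Kc1.
Black has 5 legal moves and is not in check → neither.

neither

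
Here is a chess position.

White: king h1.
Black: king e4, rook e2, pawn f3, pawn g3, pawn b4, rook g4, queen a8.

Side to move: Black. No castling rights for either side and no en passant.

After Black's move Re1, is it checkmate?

After Re1: white king on h1; in check: yes, from the black rook on e1.
King squares — g1: attacked by Re1; g2: attacked by Pf3; h2: attacked by Pg3.
White has no legal moves → checkmate.

yes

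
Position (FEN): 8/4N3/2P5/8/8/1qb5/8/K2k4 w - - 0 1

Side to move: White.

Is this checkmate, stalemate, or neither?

checkmate

White to move; white king on a1.
In check: yes, from the black bishop on c3.
King squares — b1: attacked by Qb3; a2: attacked by Qb3; b2: attacked by Qb3.
Legal moves for White: none.
In check with no legal moves → checkmate.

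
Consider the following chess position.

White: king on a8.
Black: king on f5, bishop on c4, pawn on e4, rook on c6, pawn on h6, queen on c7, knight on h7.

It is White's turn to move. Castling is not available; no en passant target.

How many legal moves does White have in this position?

0

White to move; king on a8.
In check: no.
Legal moves: none.
Count: 0.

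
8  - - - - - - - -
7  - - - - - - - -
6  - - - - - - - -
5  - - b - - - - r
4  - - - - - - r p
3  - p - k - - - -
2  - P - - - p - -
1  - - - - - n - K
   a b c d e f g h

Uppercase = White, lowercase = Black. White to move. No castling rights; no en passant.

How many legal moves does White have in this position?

0

White to move; king on h1.
In check: no.
Legal moves: none.
Count: 0.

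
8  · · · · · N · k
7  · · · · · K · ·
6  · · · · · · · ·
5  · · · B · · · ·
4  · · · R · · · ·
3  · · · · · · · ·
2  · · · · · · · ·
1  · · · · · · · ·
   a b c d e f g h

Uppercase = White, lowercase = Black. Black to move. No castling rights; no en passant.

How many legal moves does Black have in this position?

0

Black to move; king on h8.
In check: no.
Legal moves: none.
Count: 0.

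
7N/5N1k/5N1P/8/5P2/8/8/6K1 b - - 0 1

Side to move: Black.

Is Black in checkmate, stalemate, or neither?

Black to move; black king on h7.
In check: yes, from the white knight on f6.
King squares — g6: attacked by Nh8; h6: attacked by Nf7; g7: attacked by Ph6; g8: attacked by Nf6; h8: attacked by Nf7.
Legal moves for Black: none.
In check with no legal moves → checkmate.

checkmate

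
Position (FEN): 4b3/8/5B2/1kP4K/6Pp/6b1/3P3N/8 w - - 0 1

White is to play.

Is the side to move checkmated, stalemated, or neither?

White to move; white king on h5.
In check: yes, from the black bishop on e8.
King squares — g4: own pawn; h4: attacked by Bg3; g5: available; g6: attacked by Be8; h6: available.
Legal moves for White: Kh6, Kg5.
White is in check but has 2 legal moves → neither.

neither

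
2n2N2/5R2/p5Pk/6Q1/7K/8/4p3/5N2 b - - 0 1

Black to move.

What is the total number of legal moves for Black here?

0

Black to move; king on h6.
In check: yes, from the white queen on g5.
Legal moves: none.
Count: 0.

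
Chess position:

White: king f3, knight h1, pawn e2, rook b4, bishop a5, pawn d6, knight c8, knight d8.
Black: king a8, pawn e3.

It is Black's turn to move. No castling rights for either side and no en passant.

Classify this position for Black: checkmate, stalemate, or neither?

stalemate

Black to move; black king on a8.
In check: no.
King squares — a7: attacked by Nc8; b7: attacked by Rb4; b8: attacked by Rb4.
Legal moves for Black: none.
Not in check and no legal moves → stalemate.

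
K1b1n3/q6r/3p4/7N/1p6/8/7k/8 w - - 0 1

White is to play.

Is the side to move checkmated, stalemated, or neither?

checkmate

White to move; white king on a8.
In check: yes, from the black queen on a7.
King squares — a7: attacked by Rh7; b7: attacked by Qa7; b8: attacked by Qa7.
Legal moves for White: none.
In check with no legal moves → checkmate.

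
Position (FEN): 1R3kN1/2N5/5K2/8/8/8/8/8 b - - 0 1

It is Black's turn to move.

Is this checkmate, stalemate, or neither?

checkmate

Black to move; black king on f8.
In check: yes, from the white rook on b8.
King squares — e7: attacked by Kf6; f7: attacked by Kf6; g7: attacked by Kf6; e8: attacked by Nc7; g8: attacked by Rb8.
Legal moves for Black: none.
In check with no legal moves → checkmate.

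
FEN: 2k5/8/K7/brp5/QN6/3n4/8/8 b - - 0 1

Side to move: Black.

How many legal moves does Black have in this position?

21

Black to move; king on c8.
In check: no.
Legal moves: Kd8, Kb8, Kd7, Kc7, Rb8, Rb7, Rb6+, Rxb4, Bd8, Bc7, Bb6, Bxb4, Ne5, Nf4, Nxb4+, Nf2, Nb2, Ne1, Nc1, cxb4, c4.
Count: 21.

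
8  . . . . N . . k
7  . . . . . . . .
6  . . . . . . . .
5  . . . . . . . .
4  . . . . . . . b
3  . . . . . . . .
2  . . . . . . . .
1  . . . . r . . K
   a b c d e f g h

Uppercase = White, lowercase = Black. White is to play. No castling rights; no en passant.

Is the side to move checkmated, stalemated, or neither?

neither

White to move; white king on h1.
In check: yes, from the black rook on e1.
Legal moves for White: Kh2, Kg2.
White is in check but has 2 legal moves → neither.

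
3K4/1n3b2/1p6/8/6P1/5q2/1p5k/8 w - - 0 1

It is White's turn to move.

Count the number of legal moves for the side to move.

4

White to move; king on d8.
In check: yes, from the black knight on b7.
Legal moves: Kc8, Ke7, Kd7, Kc7.
Count: 4.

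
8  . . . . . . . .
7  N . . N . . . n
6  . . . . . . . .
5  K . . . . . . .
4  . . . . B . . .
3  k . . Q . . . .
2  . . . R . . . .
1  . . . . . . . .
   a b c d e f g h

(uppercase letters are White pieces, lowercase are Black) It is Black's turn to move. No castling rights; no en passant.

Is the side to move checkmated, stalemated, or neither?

Black to move; black king on a3.
In check: yes, from the white queen on d3.
King squares — a2: attacked by Rd2; b2: attacked by Rd2; b3: attacked by Qd3; a4: attacked by Ka5; b4: attacked by Ka5.
Legal moves for Black: none.
In check with no legal moves → checkmate.

checkmate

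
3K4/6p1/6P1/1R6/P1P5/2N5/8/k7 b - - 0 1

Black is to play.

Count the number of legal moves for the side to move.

Black to move; king on a1.
In check: no.
Legal moves: none.
Count: 0.

0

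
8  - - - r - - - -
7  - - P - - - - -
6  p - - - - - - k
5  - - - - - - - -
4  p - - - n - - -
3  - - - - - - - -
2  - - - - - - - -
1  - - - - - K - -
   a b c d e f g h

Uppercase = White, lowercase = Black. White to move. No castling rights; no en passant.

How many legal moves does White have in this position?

12

White to move; king on f1.
In check: no.
Legal moves: Kg2, Ke2, Kg1, Ke1, cxd8=Q, cxd8=R, cxd8=B, cxd8=N, c8=Q, c8=R, c8=B, c8=N.
Count: 12.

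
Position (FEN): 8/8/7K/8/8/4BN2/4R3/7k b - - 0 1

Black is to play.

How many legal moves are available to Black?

Black to move; king on h1.
In check: no.
Legal moves: none.
Count: 0.

0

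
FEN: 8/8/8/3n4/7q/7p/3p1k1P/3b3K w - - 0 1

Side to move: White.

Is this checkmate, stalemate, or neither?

White to move; white king on h1.
In check: no.
King squares — g1: attacked by Kf2; g2: attacked by Kf2; h2: own pawn.
Legal moves for White: none.
Not in check and no legal moves → stalemate.

stalemate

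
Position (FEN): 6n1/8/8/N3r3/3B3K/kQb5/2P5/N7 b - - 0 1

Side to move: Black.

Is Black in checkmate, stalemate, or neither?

Black to move; black king on a3.
In check: yes, from the white queen on b3.
King squares — a2: attacked by Qb3; b2: attacked by Qb3; b3: attacked by Na1; a4: attacked by Qb3; b4: attacked by Qb3.
Legal moves for Black: none.
In check with no legal moves → checkmate.

checkmate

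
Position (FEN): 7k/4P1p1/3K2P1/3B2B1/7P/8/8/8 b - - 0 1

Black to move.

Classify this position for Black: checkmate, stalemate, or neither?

Black to move; black king on h8.
In check: no.
King squares — g7: own pawn; h7: attacked by Pg6; g8: attacked by Bd5.
Legal moves for Black: none.
Not in check and no legal moves → stalemate.

stalemate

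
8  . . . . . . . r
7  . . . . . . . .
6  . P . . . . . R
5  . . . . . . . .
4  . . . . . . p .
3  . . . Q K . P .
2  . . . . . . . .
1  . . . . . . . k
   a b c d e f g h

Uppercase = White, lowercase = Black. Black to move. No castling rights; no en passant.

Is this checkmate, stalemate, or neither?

neither

Black to move; black king on h1.
In check: yes, from the white rook on h6.
King squares — g1: available; g2: available; h2: attacked by Rh6.
Legal moves for Black: Kg2, Kg1, Rxh6.
Black is in check but has 3 legal moves → neither.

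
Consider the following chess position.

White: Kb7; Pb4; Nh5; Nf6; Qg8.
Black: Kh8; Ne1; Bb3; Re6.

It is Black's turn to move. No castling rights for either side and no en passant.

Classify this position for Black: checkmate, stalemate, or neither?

checkmate

Black to move; black king on h8.
In check: yes, from the white queen on g8.
King squares — g7: attacked by Nh5; h7: attacked by Nf6; g8: attacked by Nf6.
Legal moves for Black: none.
In check with no legal moves → checkmate.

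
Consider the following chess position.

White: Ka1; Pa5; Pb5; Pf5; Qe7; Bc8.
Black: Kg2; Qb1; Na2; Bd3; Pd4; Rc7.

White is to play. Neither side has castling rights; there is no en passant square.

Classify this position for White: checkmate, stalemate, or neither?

checkmate

White to move; white king on a1.
In check: yes, from the black queen on b1.
King squares — b1: attacked by Bd3; a2: attacked by Qb1; b2: attacked by Qb1.
Legal moves for White: none.
In check with no legal moves → checkmate.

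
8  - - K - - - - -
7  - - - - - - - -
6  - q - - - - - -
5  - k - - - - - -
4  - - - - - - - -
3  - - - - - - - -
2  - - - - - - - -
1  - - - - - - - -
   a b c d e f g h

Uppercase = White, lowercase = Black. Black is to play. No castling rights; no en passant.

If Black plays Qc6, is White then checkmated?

no

After Qc6: white king on c8; in check: yes, from the black queen on c6.
White has 2 legal replies: Kd8, Kb8.
In check but a legal move exists → not checkmate.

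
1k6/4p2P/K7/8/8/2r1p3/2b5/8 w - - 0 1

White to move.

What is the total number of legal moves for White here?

7

White to move; king on a6.
In check: no.
Legal moves: Kb6, Kb5, Ka5, h8=Q+, h8=R+, h8=B, h8=N.
Count: 7.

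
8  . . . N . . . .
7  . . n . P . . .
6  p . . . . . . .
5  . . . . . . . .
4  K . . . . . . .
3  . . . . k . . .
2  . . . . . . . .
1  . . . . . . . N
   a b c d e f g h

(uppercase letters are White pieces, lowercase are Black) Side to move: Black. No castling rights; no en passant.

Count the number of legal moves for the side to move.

Black to move; king on e3.
In check: no.
Legal moves: Ne8, Na8, Ne6, Nd5, Nb5, Kf4, Ke4, Kd4, Kf3, Kd3, Ke2, Kd2, a5.
Count: 13.

13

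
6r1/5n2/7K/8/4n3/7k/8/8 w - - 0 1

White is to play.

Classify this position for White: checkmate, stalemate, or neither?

neither

White to move; white king on h6.
In check: yes, from the black knight on f7.
King squares — g5: attacked by Ne4; h5: available; g6: attacked by Rg8; g7: attacked by Rg8; h7: available.
Legal moves for White: Kh7, Kh5.
White is in check but has 2 legal moves → neither.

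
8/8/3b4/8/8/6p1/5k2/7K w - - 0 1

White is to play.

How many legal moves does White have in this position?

0

White to move; king on h1.
In check: no.
Legal moves: none.
Count: 0.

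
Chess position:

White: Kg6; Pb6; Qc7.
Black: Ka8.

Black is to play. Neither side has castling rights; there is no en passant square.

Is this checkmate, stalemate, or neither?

Black to move; black king on a8.
In check: no.
King squares — a7: attacked by Pb6; b7: attacked by Qc7; b8: attacked by Qc7.
Legal moves for Black: none.
Not in check and no legal moves → stalemate.

stalemate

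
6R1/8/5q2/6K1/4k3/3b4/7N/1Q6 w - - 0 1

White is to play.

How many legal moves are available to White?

White to move; king on g5.
In check: yes, from the black queen on f6.
Legal moves: Kxf6, Kh5, Kg4.
Count: 3.

3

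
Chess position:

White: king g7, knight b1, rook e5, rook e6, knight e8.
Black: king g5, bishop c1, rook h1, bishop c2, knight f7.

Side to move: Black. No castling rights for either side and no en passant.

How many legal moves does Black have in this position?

Black to move; king on g5.
In check: yes, from the white rook on e5.
Legal moves: Kh4, Kg4, Kf4, Nxe5, Bf5.
Count: 5.

5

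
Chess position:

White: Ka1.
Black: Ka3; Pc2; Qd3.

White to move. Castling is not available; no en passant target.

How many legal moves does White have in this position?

White to move; king on a1.
In check: no.
Legal moves: none.
Count: 0.

0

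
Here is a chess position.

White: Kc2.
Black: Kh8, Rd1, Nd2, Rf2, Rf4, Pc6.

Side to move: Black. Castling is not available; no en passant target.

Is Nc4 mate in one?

no

After Nc4: white king on c2; in check: yes, from the black rook on f2.
White has 3 legal replies: Kc3, Kb3, Kxd1.
In check but a legal move exists → not checkmate.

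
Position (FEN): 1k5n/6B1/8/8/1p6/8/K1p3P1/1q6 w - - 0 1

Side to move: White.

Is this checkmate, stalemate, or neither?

checkmate

White to move; white king on a2.
In check: yes, from the black queen on b1.
King squares — a1: attacked by Qb1; b1: attacked by Pc2; b2: attacked by Qb1; a3: attacked by Pb4; b3: attacked by Qb1.
Legal moves for White: none.
In check with no legal moves → checkmate.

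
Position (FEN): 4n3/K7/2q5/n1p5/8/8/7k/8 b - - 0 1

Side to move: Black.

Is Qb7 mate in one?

After Qb7: white king on a7; in check: yes, from the black queen on b7.
King squares — a6: attacked by Qb7; b6: attacked by Qb7; b7: attacked by Na5; a8: attacked by Qb7; b8: attacked by Qb7.
White has no legal moves → checkmate.

yes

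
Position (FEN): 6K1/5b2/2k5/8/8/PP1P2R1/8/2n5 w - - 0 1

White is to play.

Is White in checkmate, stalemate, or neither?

White to move; white king on g8.
In check: yes, from the black bishop on f7.
King squares — f7: available; g7: available; h7: available; f8: available; h8: available.
Legal moves for White: Kh8, Kf8, Kh7, Kg7, Kxf7.
White is in check but has 5 legal moves → neither.

neither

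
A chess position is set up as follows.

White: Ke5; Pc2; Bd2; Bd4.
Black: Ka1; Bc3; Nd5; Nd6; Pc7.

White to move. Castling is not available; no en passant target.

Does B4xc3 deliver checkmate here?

After B4xc3: black king on a1; in check: yes, from the white bishop on c3.
Black has 3 legal replies: Ka2, Kb1, Nxc3.
In check but a legal move exists → not checkmate.

no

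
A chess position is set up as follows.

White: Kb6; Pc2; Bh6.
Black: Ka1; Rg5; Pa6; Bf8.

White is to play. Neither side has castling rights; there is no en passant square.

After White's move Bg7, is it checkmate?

no

After Bg7: black king on a1; in check: yes, from the white bishop on g7.
Black has 5 legal replies: Ka2, Kb1, Bxg7, Rxg7, Re5.
In check but a legal move exists → not checkmate.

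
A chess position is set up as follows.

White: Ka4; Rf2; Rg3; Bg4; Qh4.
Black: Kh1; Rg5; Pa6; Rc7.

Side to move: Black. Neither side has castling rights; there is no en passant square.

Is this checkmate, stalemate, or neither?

Black to move; black king on h1.
In check: yes, from the white queen on h4.
King squares — g1: attacked by Rg3; g2: attacked by Rf2; h2: attacked by Rf2.
Legal moves for Black: none.
In check with no legal moves → checkmate.

checkmate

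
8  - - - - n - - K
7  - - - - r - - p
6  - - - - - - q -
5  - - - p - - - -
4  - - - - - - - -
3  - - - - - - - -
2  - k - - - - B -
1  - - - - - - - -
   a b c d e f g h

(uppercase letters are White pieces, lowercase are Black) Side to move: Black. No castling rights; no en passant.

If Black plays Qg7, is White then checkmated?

After Qg7: white king on h8; in check: yes, from the black queen on g7.
King squares — g7: attacked by Re7; h7: attacked by Qg7; g8: attacked by Qg7.
White has no legal moves → checkmate.

yes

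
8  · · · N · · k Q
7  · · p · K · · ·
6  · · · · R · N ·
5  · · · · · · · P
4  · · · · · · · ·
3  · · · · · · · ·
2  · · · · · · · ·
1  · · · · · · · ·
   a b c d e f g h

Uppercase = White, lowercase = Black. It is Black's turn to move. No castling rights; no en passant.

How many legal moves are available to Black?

0

Black to move; king on g8.
In check: yes, from the white queen on h8.
Legal moves: none.
Count: 0.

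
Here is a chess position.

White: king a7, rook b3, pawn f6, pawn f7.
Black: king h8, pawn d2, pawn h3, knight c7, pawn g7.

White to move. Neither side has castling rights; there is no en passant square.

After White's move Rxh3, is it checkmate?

After Rxh3: black king on h8; in check: yes, from the white rook on h3.
King squares — g7: own pawn; h7: attacked by Rh3; g8: attacked by Pf7.
Black has no legal moves → checkmate.

yes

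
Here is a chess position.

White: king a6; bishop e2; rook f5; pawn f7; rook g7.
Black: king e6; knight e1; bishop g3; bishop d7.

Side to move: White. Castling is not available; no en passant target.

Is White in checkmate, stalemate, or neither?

White to move; white king on a6.
In check: no.
Legal moves for White include: Rg8, Rh7, Rg6+, Rgg5, Rg4, Rxg3, Kb7, Ka7, Kb6, Ka5, Rf6+, Rh5, Rfg5, Re5+, Rd5, Rc5, Rb5, Ra5, ... (list truncated; more exist).
White has legal moves and is not in check → neither.

neither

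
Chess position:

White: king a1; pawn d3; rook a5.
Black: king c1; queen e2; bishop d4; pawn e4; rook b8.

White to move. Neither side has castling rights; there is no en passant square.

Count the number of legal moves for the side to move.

White to move; king on a1.
In check: yes, from the black bishop on d4.
Legal moves: none.
Count: 0.

0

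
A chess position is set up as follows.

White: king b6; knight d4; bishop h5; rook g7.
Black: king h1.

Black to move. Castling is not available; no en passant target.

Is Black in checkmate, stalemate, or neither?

neither

Black to move; black king on h1.
In check: no.
Legal moves for Black: Kh2.
Black has 1 legal move and is not in check → neither.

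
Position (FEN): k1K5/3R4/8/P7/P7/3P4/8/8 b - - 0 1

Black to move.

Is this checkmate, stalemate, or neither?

Black to move; black king on a8.
In check: no.
King squares — a7: attacked by Rd7; b7: attacked by Rd7; b8: attacked by Kc8.
Legal moves for Black: none.
Not in check and no legal moves → stalemate.

stalemate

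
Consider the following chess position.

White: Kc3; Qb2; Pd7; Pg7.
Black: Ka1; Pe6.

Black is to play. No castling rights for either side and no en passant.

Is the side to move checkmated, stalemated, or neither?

checkmate

Black to move; black king on a1.
In check: yes, from the white queen on b2.
King squares — b1: attacked by Qb2; a2: attacked by Qb2; b2: attacked by Kc3.
Legal moves for Black: none.
In check with no legal moves → checkmate.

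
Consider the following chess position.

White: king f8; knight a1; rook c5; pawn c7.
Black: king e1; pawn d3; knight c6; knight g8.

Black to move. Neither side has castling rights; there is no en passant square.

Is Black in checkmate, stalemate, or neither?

Black to move; black king on e1.
In check: no.
Legal moves for Black: Nge7, Nh6, Nf6, Nd8, Nb8, Nce7, Na7, Ne5, Na5, Nd4, Nb4, Kf2, Ke2, Kd2, Kf1, Kd1, d2.
Black has 17 legal moves and is not in check → neither.

neither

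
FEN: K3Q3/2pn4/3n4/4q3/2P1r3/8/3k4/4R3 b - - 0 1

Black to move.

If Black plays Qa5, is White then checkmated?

After Qa5: white king on a8; in check: yes, from the black queen on a5.
King squares — a7: attacked by Qa5; b7: attacked by Nd6; b8: attacked by Nd7.
White has no legal moves → checkmate.

yes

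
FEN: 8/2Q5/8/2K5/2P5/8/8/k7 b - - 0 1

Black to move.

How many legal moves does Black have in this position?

3

Black to move; king on a1.
In check: no.
Legal moves: Kb2, Ka2, Kb1.
Count: 3.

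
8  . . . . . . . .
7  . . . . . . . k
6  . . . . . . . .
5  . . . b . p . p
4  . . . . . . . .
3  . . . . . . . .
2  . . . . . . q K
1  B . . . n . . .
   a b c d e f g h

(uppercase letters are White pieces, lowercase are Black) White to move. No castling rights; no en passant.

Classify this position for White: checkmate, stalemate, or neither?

White to move; white king on h2.
In check: yes, from the black queen on g2.
King squares — g1: attacked by Qg2; h1: attacked by Qg2; g2: attacked by Ne1; g3: attacked by Qg2; h3: attacked by Qg2.
Legal moves for White: none.
In check with no legal moves → checkmate.

checkmate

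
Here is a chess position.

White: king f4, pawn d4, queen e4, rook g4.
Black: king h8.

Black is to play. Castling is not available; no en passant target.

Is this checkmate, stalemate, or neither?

Black to move; black king on h8.
In check: no.
King squares — g7: attacked by Rg4; h7: attacked by Qe4; g8: attacked by Rg4.
Legal moves for Black: none.
Not in check and no legal moves → stalemate.

stalemate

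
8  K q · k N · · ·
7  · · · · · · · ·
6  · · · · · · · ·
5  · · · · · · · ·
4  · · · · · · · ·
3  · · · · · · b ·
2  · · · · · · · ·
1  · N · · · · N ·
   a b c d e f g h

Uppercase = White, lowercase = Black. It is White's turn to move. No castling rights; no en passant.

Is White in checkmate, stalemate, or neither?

White to move; white king on a8.
In check: yes, from the black queen on b8.
King squares — a7: attacked by Qb8; b7: attacked by Qb8; b8: attacked by Bg3.
Legal moves for White: none.
In check with no legal moves → checkmate.

checkmate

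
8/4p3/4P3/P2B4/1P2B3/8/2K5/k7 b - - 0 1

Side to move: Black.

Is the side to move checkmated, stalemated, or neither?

Black to move; black king on a1.
In check: no.
King squares — b1: attacked by Kc2; a2: attacked by Bd5; b2: attacked by Kc2.
Legal moves for Black: none.
Not in check and no legal moves → stalemate.

stalemate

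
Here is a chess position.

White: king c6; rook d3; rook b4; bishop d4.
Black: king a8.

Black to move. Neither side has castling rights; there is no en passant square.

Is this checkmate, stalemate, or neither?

Black to move; black king on a8.
In check: no.
King squares — a7: attacked by Bd4; b7: attacked by Rb4; b8: attacked by Rb4.
Legal moves for Black: none.
Not in check and no legal moves → stalemate.

stalemate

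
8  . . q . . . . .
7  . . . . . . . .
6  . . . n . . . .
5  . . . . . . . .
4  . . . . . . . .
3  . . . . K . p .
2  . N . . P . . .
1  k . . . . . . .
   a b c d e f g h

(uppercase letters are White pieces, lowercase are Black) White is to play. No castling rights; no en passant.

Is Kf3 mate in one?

no

After Kf3: black king on a1; in check: no.
Black is not in check, so this cannot be checkmate.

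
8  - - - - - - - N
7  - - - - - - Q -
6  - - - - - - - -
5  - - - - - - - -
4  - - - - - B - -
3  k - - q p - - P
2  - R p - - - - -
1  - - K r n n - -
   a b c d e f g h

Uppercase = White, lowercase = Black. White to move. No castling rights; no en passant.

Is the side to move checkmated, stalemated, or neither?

White to move; white king on c1.
In check: yes, from the black rook on d1.
King squares — b1: attacked by Rd1; d1: attacked by Pc2; b2: own rook; c2: attacked by Ne1; d2: attacked by Rd1.
Legal moves for White: none.
In check with no legal moves → checkmate.

checkmate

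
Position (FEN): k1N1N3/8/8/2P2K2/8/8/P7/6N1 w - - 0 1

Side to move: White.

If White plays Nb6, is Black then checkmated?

After Nb6: black king on a8; in check: yes, from the white knight on b6.
Black has 3 legal replies: Kb8, Kb7, Ka7.
In check but a legal move exists → not checkmate.

no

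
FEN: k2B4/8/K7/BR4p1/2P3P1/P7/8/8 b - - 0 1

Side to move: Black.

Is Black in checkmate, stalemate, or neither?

Black to move; black king on a8.
In check: no.
King squares — a7: attacked by Ka6; b7: attacked by Rb5; b8: attacked by Rb5.
Legal moves for Black: none.
Not in check and no legal moves → stalemate.

stalemate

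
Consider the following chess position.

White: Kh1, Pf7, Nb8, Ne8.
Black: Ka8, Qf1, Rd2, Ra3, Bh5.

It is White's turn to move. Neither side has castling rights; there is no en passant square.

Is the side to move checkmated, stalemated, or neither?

checkmate

White to move; white king on h1.
In check: yes, from the black queen on f1.
King squares — g1: attacked by Qf1; g2: attacked by Qf1; h2: attacked by Rd2.
Legal moves for White: none.
In check with no legal moves → checkmate.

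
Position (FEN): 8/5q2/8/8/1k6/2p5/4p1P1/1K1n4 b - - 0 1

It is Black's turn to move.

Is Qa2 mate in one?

After Qa2: white king on b1; in check: yes, from the black queen on a2.
White has 2 legal replies: Kxa2, Kc1.
In check but a legal move exists → not checkmate.

no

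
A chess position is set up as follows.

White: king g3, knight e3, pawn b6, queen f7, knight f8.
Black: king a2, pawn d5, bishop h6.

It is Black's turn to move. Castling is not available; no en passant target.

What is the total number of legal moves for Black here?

10

Black to move; king on a2.
In check: no.
Legal moves: Bxf8, Bg7, Bg5, Bf4+, Bxe3, Kb3, Ka3, Kb2, Kb1, Ka1.
Count: 10.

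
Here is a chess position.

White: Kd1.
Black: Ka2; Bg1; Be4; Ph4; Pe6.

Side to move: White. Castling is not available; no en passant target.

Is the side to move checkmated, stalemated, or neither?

White to move; white king on d1.
In check: no.
Legal moves for White: Ke2, Kd2, Ke1, Kc1.
White has 4 legal moves and is not in check → neither.

neither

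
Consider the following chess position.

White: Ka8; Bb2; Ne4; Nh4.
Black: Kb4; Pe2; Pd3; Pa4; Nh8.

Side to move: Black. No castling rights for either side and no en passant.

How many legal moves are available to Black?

12

Black to move; king on b4.
In check: no.
Legal moves: Nf7, Ng6, Kb5, Ka5, Kc4, Kb3, a3, d2, e1=Q, e1=R, e1=B, e1=N.
Count: 12.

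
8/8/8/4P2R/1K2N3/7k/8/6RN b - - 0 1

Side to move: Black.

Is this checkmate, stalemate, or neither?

checkmate

Black to move; black king on h3.
In check: yes, from the white rook on h5.
King squares — g2: attacked by Rg1; h2: attacked by Rh5; g3: attacked by Rg1; g4: attacked by Rg1; h4: attacked by Rh5.
Legal moves for Black: none.
In check with no legal moves → checkmate.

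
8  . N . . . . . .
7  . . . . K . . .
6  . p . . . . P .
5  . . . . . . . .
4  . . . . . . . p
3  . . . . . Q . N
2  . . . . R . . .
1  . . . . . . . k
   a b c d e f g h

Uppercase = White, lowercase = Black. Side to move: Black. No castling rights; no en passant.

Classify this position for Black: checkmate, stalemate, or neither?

checkmate

Black to move; black king on h1.
In check: yes, from the white queen on f3.
King squares — g1: attacked by Nh3; g2: attacked by Re2; h2: attacked by Re2.
Legal moves for Black: none.
In check with no legal moves → checkmate.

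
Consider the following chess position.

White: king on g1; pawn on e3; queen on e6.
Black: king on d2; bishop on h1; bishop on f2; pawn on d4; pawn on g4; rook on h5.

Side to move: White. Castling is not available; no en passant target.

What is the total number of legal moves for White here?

White to move; king on g1.
In check: yes, from the black bishop on f2.
Legal moves: Kxf2, Kf1.
Count: 2.

2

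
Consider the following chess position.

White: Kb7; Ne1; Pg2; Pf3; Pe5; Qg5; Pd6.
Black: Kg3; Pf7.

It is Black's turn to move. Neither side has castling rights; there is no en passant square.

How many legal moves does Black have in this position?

2

Black to move; king on g3.
In check: yes, from the white queen on g5.
Legal moves: Kh2, Kf2.
Count: 2.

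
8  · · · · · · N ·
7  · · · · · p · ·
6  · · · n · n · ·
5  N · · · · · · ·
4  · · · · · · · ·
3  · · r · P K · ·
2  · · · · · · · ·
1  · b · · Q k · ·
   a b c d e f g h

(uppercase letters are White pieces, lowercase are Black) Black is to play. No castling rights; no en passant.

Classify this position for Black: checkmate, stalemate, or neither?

neither

Black to move; black king on f1.
In check: yes, from the white queen on e1.
King squares — e1: available; g1: attacked by Qe1; e2: attacked by Qe1; f2: attacked by Qe1; g2: attacked by Kf3.
Legal moves for Black: Kxe1.
Black is in check but has 1 legal move → neither.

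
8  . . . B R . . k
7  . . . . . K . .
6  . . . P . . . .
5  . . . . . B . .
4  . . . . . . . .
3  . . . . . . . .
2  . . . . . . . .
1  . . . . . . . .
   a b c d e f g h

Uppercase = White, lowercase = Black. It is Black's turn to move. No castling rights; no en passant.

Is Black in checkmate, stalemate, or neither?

Black to move; black king on h8.
In check: yes, from the white rook on e8.
King squares — g7: attacked by Kf7; h7: attacked by Bf5; g8: attacked by Kf7.
Legal moves for Black: none.
In check with no legal moves → checkmate.

checkmate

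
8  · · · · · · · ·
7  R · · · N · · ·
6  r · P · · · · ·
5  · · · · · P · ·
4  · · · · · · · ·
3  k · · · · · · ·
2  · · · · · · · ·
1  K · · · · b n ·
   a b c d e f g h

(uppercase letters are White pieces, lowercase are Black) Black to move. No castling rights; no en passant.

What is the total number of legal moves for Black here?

Black to move; king on a3.
In check: no.
Legal moves: Rxa7, Ra5, Ra4, Kb4+, Ka4, Kb3+, Nh3, Nf3, Ne2, Bb5, Bc4, Bh3, Bd3, Bg2, Be2.
Count: 15.

15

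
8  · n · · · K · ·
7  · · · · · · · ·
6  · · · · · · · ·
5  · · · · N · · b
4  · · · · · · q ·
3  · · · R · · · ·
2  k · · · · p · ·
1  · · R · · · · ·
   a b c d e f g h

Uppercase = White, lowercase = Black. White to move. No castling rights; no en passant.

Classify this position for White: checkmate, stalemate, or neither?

White to move; white king on f8.
In check: no.
Legal moves for White include: Ke7, Nf7, Nd7, Ng6, Nc6, Nxg4, Nc4, Nf3, Rd8, Rd7, Rd6, Rd5, Rd4, Rh3, Rg3, Rf3, Re3, Rdc3, ... (list truncated; more exist).
White has legal moves and is not in check → neither.

neither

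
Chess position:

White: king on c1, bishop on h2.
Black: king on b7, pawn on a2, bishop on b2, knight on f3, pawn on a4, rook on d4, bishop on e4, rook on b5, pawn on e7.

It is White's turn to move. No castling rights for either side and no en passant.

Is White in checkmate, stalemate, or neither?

White to move; white king on c1.
In check: yes, from the black bishop on b2.
King squares — b1: attacked by Pa2; d1: attacked by Rd4; b2: attacked by Rb5; c2: attacked by Be4; d2: attacked by Nf3.
Legal moves for White: none.
In check with no legal moves → checkmate.

checkmate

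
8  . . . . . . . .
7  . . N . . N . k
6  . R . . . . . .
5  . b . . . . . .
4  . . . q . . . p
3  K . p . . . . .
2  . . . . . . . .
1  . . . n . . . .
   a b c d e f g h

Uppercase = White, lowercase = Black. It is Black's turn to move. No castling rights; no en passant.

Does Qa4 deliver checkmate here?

yes

After Qa4: white king on a3; in check: yes, from the black queen on a4.
King squares — a2: attacked by Qa4; b2: attacked by Nd1; b3: attacked by Qa4; a4: attacked by Bb5; b4: attacked by Qa4.
White has no legal moves → checkmate.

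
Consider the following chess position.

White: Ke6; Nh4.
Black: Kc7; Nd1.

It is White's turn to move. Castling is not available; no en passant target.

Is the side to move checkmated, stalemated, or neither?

neither

White to move; white king on e6.
In check: no.
Legal moves for White: Kf7, Ke7, Kf6, Kf5, Ke5, Kd5, Ng6, Nf5, Nf3, Ng2.
White has 10 legal moves and is not in check → neither.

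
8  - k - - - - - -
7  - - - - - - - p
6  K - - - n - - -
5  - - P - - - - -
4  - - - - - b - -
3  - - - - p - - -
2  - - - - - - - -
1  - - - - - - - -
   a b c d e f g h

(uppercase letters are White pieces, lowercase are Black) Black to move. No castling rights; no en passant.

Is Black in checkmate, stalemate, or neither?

Black to move; black king on b8.
In check: no.
Legal moves for Black include: Kc8, Ka8, Kc7, Nf8, Nd8, Ng7, Nc7+, Ng5, Nxc5+, Nd4, Bc7, Bh6, Bd6, Bg5, Be5, Bg3, Bh2, h6, ... (list truncated; more exist).
Black has legal moves and is not in check → neither.

neither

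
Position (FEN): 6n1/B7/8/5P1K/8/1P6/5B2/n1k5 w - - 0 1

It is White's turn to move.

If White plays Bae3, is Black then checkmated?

no

After Bae3: black king on c1; in check: yes, from the white bishop on e3.
Black has 4 legal replies: Kc2, Kb2, Kd1, Kb1.
In check but a legal move exists → not checkmate.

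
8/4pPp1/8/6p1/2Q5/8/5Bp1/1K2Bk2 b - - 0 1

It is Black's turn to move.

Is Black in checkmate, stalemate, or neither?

checkmate

Black to move; black king on f1.
In check: yes, from the white queen on c4.
King squares — e1: attacked by Bf2; g1: attacked by Bf2; e2: attacked by Qc4; f2: attacked by Be1; g2: own pawn.
Legal moves for Black: none.
In check with no legal moves → checkmate.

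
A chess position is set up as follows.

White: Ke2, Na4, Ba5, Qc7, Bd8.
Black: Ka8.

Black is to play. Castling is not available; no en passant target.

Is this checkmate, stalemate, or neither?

Black to move; black king on a8.
In check: no.
King squares — a7: attacked by Qc7; b7: attacked by Qc7; b8: attacked by Qc7.
Legal moves for Black: none.
Not in check and no legal moves → stalemate.

stalemate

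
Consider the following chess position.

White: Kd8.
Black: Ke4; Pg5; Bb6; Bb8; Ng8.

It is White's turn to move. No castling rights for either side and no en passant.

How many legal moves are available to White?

3

White to move; king on d8.
In check: yes, from the black bishop on b6.
Legal moves: Ke8, Kc8, Kd7.
Count: 3.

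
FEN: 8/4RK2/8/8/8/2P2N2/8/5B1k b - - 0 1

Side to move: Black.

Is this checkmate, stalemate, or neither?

stalemate

Black to move; black king on h1.
In check: no.
King squares — g1: attacked by Nf3; g2: attacked by Bf1; h2: attacked by Nf3.
Legal moves for Black: none.
Not in check and no legal moves → stalemate.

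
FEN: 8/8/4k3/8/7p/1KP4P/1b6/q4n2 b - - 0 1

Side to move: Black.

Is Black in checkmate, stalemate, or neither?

Black to move; black king on e6.
In check: no.
Legal moves for Black include: Kf7, Ke7, Kd7, Kf6, Kd6, Kf5, Ke5, Kd5, Bxc3, Ba3, Bc1, Ng3, Ne3, Nh2, Nd2+, Qa8, Qa7, Qa6, ... (list truncated; more exist).
Black has legal moves and is not in check → neither.

neither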